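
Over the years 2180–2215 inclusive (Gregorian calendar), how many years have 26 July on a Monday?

4

Track 26 July's weekday year by year (advancing +1, or +2 across a Feb 29):
  2180: Wed  2181: Thu (+1)  2182: Fri (+1)  2183: Sat (+1)  2184: Mon (+2) ✓
  2185: Tue (+1)  2186: Wed (+1)  2187: Thu (+1)  2188: Sat (+2)  2189: Sun (+1)
  2190: Mon (+1) ✓  2191: Tue (+1)  2192: Thu (+2)  2193: Fri (+1)  … (8 more years) …
  2202: Mon (+1) ✓  2203: Tue (+1)  2204: Thu (+2)  2205: Fri (+1)  2206: Sat (+1)
  2207: Sun (+1)  2208: Tue (+2)  2209: Wed (+1)  2210: Thu (+1)  2211: Fri (+1)
  2212: Sun (+2)  2213: Mon (+1) ✓  2214: Tue (+1)  2215: Wed (+1)
Monday years: 2184, 2190, 2202, 2213 — 4 in total.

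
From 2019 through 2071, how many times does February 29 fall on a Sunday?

2

Leap years in 2019–2071: 13 of them.
Feb 29 weekday advances by 5 (mod 7) from one leap year to the next four years later (or differs when a century non-leap intervenes).
Leap-day weekdays: 2020:Sat 2024:Thu 2028:Tue 2032:Sun✓ 2036:Fri 2040:Wed 2044:Mon 2048:Sat 2052:Thu 2056:Tue 2060:Sun✓ 2064:Fri 2068:Wed
Sunday: 2032, 2060 → 2.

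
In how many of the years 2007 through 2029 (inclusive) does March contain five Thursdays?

10

March has 31 days; it has five Thursdays when Thursday falls among the first (month-length − 28) days — i.e. when March 1 is one of Thursday/Wednesday/Tuesday.
March 1 by year: 2007:Thu✓ 2008:Sat 2009:Sun 2010:Mon 2011:Tue✓ 2012:Thu✓ 2013:Fri 2014:Sat 2015:Sun 2016:Tue✓ 2017:Wed✓ 2018:Thu✓ 2019:Fri 2020:Sun 2021:Mon 2022:Tue✓ 2023:Wed✓ 2024:Fri 2025:Sat 2026:Sun 2027:Mon 2028:Wed✓ 2029:Thu✓
Years with five Thursdays: 2007, 2011, 2012, 2016, 2017, 2018, 2022, 2023, 2028, 2029 → 10.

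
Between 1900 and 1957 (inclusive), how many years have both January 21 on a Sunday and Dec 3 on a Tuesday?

2

Check each year's weekday for January 21 and Dec 3:
  1900: Sun/Mon  1901: Mon/Tue  1902: Tue/Wed  1903: Wed/Thu  1904: Thu/Sat  1905: Sat/Sun  1906: Sun/Mon  1907: Mon/Tue  1908: Tue/Thu  1909: Thu/Fri  1910: Fri/Sat  1911: Sat/Sun  1912: Sun/Tue ✓  1913: Tue/Wed  …(30 more)…  1944: Fri/Sun  1945: Sun/Mon  1946: Mon/Tue  1947: Tue/Wed  1948: Wed/Fri  1949: Fri/Sat  1950: Sat/Sun  1951: Sun/Mon  1952: Mon/Wed  1953: Wed/Thu  1954: Thu/Fri  1955: Fri/Sat  1956: Sat/Mon  1957: Mon/Tue
Both conditions hold in: 1912, 1940 — 2.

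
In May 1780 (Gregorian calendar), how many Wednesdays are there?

5

May 1780 has 31 days and begins on Monday.
The first Wednesday is May 3.
Wednesdays fall on 3, 10, 17, 24, 31 — that's 5.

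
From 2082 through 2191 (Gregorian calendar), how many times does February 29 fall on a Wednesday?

4

Leap years in 2082–2191: 26 of them.
Feb 29 weekday advances by 5 (mod 7) from one leap year to the next four years later (or differs when a century non-leap intervenes).
Leap-day weekdays: 2084:Tue 2088:Sun 2092:Fri 2096:Wed✓ 2104:Fri 2108:Wed✓ 2112:Mon 2116:Sat 2120:Thu 2124:Tue 2128:Sun 2132:Fri 2136:Wed✓ 2140:Mon 2144:Sat 2148:Thu 2152:Tue 2156:Sun 2160:Fri 2164:Wed✓ 2168:Mon 2172:Sat 2176:Thu 2180:Tue 2184:Sun 2188:Fri
Wednesday: 2096, 2108, 2136, 2164 → 4.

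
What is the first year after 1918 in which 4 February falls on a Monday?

1924

From one year to the next, a fixed date's weekday advances by 1, or by 2 when a Feb 29 lies between the two dates.
1918: February 4 is Monday.
1919: Tuesday (+1)
1920: Wednesday (+1)
1921: Friday (+2)
1922: Saturday (+1)
1923: Sunday (+1)
1924: Monday (+1)
4 February falls on a Monday in 1924.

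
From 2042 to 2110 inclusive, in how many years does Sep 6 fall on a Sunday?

10

Track Sep 6's weekday year by year (advancing +1, or +2 across a Feb 29):
  2042: Sat  2043: Sun (+1) ✓  2044: Tue (+2)  2045: Wed (+1)  2046: Thu (+1)
  2047: Fri (+1)  2048: Sun (+2) ✓  2049: Mon (+1)  2050: Tue (+1)  2051: Wed (+1)
  2052: Fri (+2)  2053: Sat (+1)  2054: Sun (+1) ✓  2055: Mon (+1)  … (41 more years) …
  2097: Fri (+1)  2098: Sat (+1)  2099: Sun (+1) ✓  2100: Mon (+1)  2101: Tue (+1)
  2102: Wed (+1)  2103: Thu (+1)  2104: Sat (+2)  2105: Sun (+1) ✓  2106: Mon (+1)
  2107: Tue (+1)  2108: Thu (+2)  2109: Fri (+1)  2110: Sat (+1)
Sunday years: 2043, 2048, 2054, 2065, 2071, 2076, 2082, 2093, 2099, 2105 — 10 in total.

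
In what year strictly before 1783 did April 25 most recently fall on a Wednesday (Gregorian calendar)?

From one year to the next, a fixed date's weekday advances by 1, or by 2 when a Feb 29 lies between the two dates.
1783: April 25 is Friday.
1782: Thursday (−1)
1781: Wednesday (−1)
April 25 falls on a Wednesday in 1781.

1781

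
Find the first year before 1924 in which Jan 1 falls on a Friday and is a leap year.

1904

Jan 1 advances by 2 weekdays after a leap year and by 1 after a common year.
1924: Jan 1 is Tuesday (leap).
1923: Monday
1922: Sunday
1921: Saturday
1920: Thursday (leap)
1919: Wednesday
1918: Tuesday
1917: Monday
1916: Saturday (leap)
1915: Friday
1914: Thursday
1913: Wednesday
1912: Monday (leap)
1911: Sunday
1910: Saturday
1909: Friday
1908: Wednesday (leap)
1907: Tuesday
1906: Monday
1905: Sunday
1904: Friday (leap)
1904 begins on a Friday and is a leap year.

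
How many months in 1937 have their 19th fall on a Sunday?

Check the 19th of each month of 1937: Jan 19: Tue, Feb 19: Fri, Mar 19: Fri, Apr 19: Mon, May 19: Wed, Jun 19: Sat, Jul 19: Mon, Aug 19: Thu, Sep 19: Sun, Oct 19: Tue, Nov 19: Fri, Dec 19: Sun.
Sunday occurs in September, December — 2 months.

2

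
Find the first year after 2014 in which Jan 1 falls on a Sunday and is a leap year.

2040

Jan 1 advances by 2 weekdays after a leap year and by 1 after a common year.
2014: Jan 1 is Wednesday.
2015: Thursday
2016: Friday (leap)
2017: Sunday
2018: Monday
2019: Tuesday
2020: Wednesday (leap)
2021: Friday
2022: Saturday
2023: Sunday
2024: Monday (leap)
2025: Wednesday
2026: Thursday
2027: Friday
2028: Saturday (leap)
2029: Monday
2030: Tuesday
2031: Wednesday
2032: Thursday (leap)
2033: Saturday
2034: Sunday
2035: Monday
2036: Tuesday (leap)
2037: Thursday
2038: Friday
2039: Saturday
2040: Sunday (leap)
2040 begins on a Sunday and is a leap year.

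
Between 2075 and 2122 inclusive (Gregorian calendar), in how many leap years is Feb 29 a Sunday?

1

Leap years in 2075–2122: 11 of them.
Feb 29 weekday advances by 5 (mod 7) from one leap year to the next four years later (or differs when a century non-leap intervenes).
Leap-day weekdays: 2076:Sat 2080:Thu 2084:Tue 2088:Sun✓ 2092:Fri 2096:Wed 2104:Fri 2108:Wed 2112:Mon 2116:Sat 2120:Thu
Sunday: 2088 → 1.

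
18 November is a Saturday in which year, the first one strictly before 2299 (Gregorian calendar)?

From one year to the next, a fixed date's weekday advances by 1, or by 2 when a Feb 29 lies between the two dates.
2299: November 18 is Saturday.
2298: Friday (−1)
2297: Thursday (−1)
2296: Wednesday (−1)
2295: Monday (−2)
2294: Sunday (−1)
2293: Saturday (−1)
18 November falls on a Saturday in 2293.

2293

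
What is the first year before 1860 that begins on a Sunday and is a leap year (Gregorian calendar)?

Jan 1 advances by 2 weekdays after a leap year and by 1 after a common year.
1860: Jan 1 is Sunday (leap).
1859: Saturday
1858: Friday
1857: Thursday
1856: Tuesday (leap)
1855: Monday
1854: Sunday
1853: Saturday
1852: Thursday (leap)
1851: Wednesday
1850: Tuesday
1849: Monday
1848: Saturday (leap)
1847: Friday
1846: Thursday
1845: Wednesday
1844: Monday (leap)
1843: Sunday
1842: Saturday
1841: Friday
1840: Wednesday (leap)
1839: Tuesday
1838: Monday
1837: Sunday
1836: Friday (leap)
1835: Thursday
1834: Wednesday
1833: Tuesday
1832: Sunday (leap)
1832 begins on a Sunday and is a leap year.

1832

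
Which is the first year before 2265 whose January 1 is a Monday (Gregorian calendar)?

Jan 1 advances by 2 weekdays after a leap year and by 1 after a common year.
2265: Jan 1 is Sunday.
2264: Friday (leap)
2263: Thursday
2262: Wednesday
2261: Tuesday
2260: Sunday (leap)
2259: Saturday
2258: Friday
2257: Thursday
2256: Tuesday (leap)
2255: Monday
2255 begins on a Monday

2255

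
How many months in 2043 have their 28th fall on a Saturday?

Check the 28th of each month of 2043: Jan 28: Wed, Feb 28: Sat, Mar 28: Sat, Apr 28: Tue, May 28: Thu, Jun 28: Sun, Jul 28: Tue, Aug 28: Fri, Sep 28: Mon, Oct 28: Wed, Nov 28: Sat, Dec 28: Mon.
Saturday occurs in February, March, November — 3 months.

3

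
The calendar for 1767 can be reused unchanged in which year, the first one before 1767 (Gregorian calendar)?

Two years share a calendar iff Jan 1 falls on the same weekday and both are leap or both are common. 1767: Jan 1 is Thursday, common year.
1766: Jan 1 Wednesday, common
1765: Jan 1 Tuesday, common
1764: Jan 1 Sunday, leap
1763: Jan 1 Saturday, common
1762: Jan 1 Friday, common
1761: Jan 1 Thursday, common
1761 matches on both conditions.

1761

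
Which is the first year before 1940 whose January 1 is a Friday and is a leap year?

Jan 1 advances by 2 weekdays after a leap year and by 1 after a common year.
1940: Jan 1 is Monday (leap).
1939: Sunday
1938: Saturday
1937: Friday
1936: Wednesday (leap)
1935: Tuesday
1934: Monday
1933: Sunday
1932: Friday (leap)
1932 begins on a Friday and is a leap year.

1932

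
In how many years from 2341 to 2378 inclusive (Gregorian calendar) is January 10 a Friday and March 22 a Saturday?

Check each year's weekday for January 10 and March 22:
  2341: Fri/Sat ✓  2342: Sat/Sun  2343: Sun/Mon  2344: Mon/Wed  2345: Wed/Thu  2346: Thu/Fri  2347: Fri/Sat ✓  2348: Sat/Mon  2349: Mon/Tue  2350: Tue/Wed  2351: Wed/Thu  2352: Thu/Sat  2353: Sat/Sun  2354: Sun/Mon  …(10 more)…  2365: Sun/Mon  2366: Mon/Tue  2367: Tue/Wed  2368: Wed/Fri  2369: Fri/Sat ✓  2370: Sat/Sun  2371: Sun/Mon  2372: Mon/Wed  2373: Wed/Thu  2374: Thu/Fri  2375: Fri/Sat ✓  2376: Sat/Mon  2377: Mon/Tue  2378: Tue/Wed
Both conditions hold in: 2341, 2347, 2358, 2369, 2375 — 5.

5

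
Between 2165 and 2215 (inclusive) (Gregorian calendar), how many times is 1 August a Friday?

Track 1 August's weekday year by year (advancing +1, or +2 across a Feb 29):
  2165: Thu  2166: Fri (+1) ✓  2167: Sat (+1)  2168: Mon (+2)  2169: Tue (+1)
  2170: Wed (+1)  2171: Thu (+1)  2172: Sat (+2)  2173: Sun (+1)  2174: Mon (+1)
  2175: Tue (+1)  2176: Thu (+2)  2177: Fri (+1) ✓  2178: Sat (+1)  … (23 more years) …
  2202: Sun (+1)  2203: Mon (+1)  2204: Wed (+2)  2205: Thu (+1)  2206: Fri (+1) ✓
  2207: Sat (+1)  2208: Mon (+2)  2209: Tue (+1)  2210: Wed (+1)  2211: Thu (+1)
  2212: Sat (+2)  2213: Sun (+1)  2214: Mon (+1)  2215: Tue (+1)
Friday years: 2166, 2177, 2183, 2188, 2194, 2200, 2206 — 7 in total.

7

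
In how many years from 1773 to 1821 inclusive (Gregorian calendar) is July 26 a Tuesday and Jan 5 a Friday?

0

Check each year's weekday for July 26 and Jan 5:
  1773: Mon/Tue  1774: Tue/Wed  1775: Wed/Thu  1776: Fri/Fri  1777: Sat/Sun  1778: Sun/Mon  1779: Mon/Tue  1780: Wed/Wed  1781: Thu/Fri  1782: Fri/Sat  1783: Sat/Sun  1784: Mon/Mon  1785: Tue/Wed  1786: Wed/Thu  …(21 more)…  1808: Tue/Tue  1809: Wed/Thu  1810: Thu/Fri  1811: Fri/Sat  1812: Sun/Sun  1813: Mon/Tue  1814: Tue/Wed  1815: Wed/Thu  1816: Fri/Fri  1817: Sat/Sun  1818: Sun/Mon  1819: Mon/Tue  1820: Wed/Wed  1821: Thu/Fri
Both conditions hold in: no year — 0.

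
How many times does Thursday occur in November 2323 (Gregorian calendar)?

5

November 2323 has 30 days and begins on Thursday.
The first Thursday is November 1.
Thursdays fall on 1, 8, 15, 22, 29 — that's 5.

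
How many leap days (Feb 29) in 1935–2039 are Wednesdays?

3

Leap years in 1935–2039: 26 of them.
Feb 29 weekday advances by 5 (mod 7) from one leap year to the next four years later (or differs when a century non-leap intervenes).
Leap-day weekdays: 1936:Sat 1940:Thu 1944:Tue 1948:Sun 1952:Fri 1956:Wed✓ 1960:Mon 1964:Sat 1968:Thu 1972:Tue 1976:Sun 1980:Fri 1984:Wed✓ 1988:Mon 1992:Sat 1996:Thu 2000:Tue 2004:Sun 2008:Fri 2012:Wed✓ 2016:Mon 2020:Sat 2024:Thu 2028:Tue 2032:Sun 2036:Fri
Wednesday: 1956, 1984, 2012 → 3.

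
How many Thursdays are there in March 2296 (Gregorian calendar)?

4

March 2296 has 31 days and begins on Sunday.
The first Thursday is March 5.
Thursdays fall on 5, 12, 19, 26 — that's 4.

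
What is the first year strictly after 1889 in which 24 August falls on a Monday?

1891

From one year to the next, a fixed date's weekday advances by 1, or by 2 when a Feb 29 lies between the two dates.
1889: August 24 is Saturday.
1890: Sunday (+1)
1891: Monday (+1)
24 August falls on a Monday in 1891.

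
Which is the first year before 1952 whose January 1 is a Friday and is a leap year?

Jan 1 advances by 2 weekdays after a leap year and by 1 after a common year.
1952: Jan 1 is Tuesday (leap).
1951: Monday
1950: Sunday
1949: Saturday
1948: Thursday (leap)
1947: Wednesday
1946: Tuesday
1945: Monday
1944: Saturday (leap)
1943: Friday
1942: Thursday
1941: Wednesday
1940: Monday (leap)
1939: Sunday
1938: Saturday
1937: Friday
1936: Wednesday (leap)
1935: Tuesday
1934: Monday
1933: Sunday
1932: Friday (leap)
1932 begins on a Friday and is a leap year.

1932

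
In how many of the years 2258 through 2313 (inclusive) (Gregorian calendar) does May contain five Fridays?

24

May has 31 days; it has five Fridays when Friday falls among the first (month-length − 28) days — i.e. when May 1 is one of Friday/Thursday/Wednesday.
May 1 by year: 2258:Sat 2259:Sun 2260:Tue 2261:Wed✓ 2262:Thu✓ 2263:Fri✓ 2264:Sun 2265:Mon 2266:Tue 2267:Wed✓ 2268:Fri✓ 2269:Sat 2270:Sun 2271:Mon 2272:Wed✓ …(26 more)… 2299:Mon 2300:Tue 2301:Wed✓ 2302:Thu✓ 2303:Fri✓ 2304:Sun 2305:Mon 2306:Tue 2307:Wed✓ 2308:Fri✓ 2309:Sat 2310:Sun 2311:Mon 2312:Wed✓ 2313:Thu✓
Years with five Fridays: 2261, 2262, 2263, 2267, 2268, 2272, 2273, 2274, 2278, 2279, 2284, 2285, 2289, 2290, 2291, 2295, 2296, 2301, 2302, 2303, 2307, 2308, 2312, 2313 → 24.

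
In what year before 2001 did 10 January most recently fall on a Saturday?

From one year to the next, a fixed date's weekday advances by 1, or by 2 when a Feb 29 lies between the two dates.
2001: January 10 is Wednesday.
2000: Monday (−2)
1999: Sunday (−1)
1998: Saturday (−1)
10 January falls on a Saturday in 1998.

1998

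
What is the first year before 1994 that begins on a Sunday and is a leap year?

1984

Jan 1 advances by 2 weekdays after a leap year and by 1 after a common year.
1994: Jan 1 is Saturday.
1993: Friday
1992: Wednesday (leap)
1991: Tuesday
1990: Monday
1989: Sunday
1988: Friday (leap)
1987: Thursday
1986: Wednesday
1985: Tuesday
1984: Sunday (leap)
1984 begins on a Sunday and is a leap year.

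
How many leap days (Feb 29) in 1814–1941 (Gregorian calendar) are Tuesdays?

4

Leap years in 1814–1941: 31 of them.
Feb 29 weekday advances by 5 (mod 7) from one leap year to the next four years later (or differs when a century non-leap intervenes).
Leap-day weekdays: 1816:Thu 1820:Tue✓ 1824:Sun 1828:Fri 1832:Wed 1836:Mon 1840:Sat 1844:Thu 1848:Tue✓ 1852:Sun 1856:Fri 1860:Wed 1864:Mon …(5 more)… 1888:Wed 1892:Mon 1896:Sat 1904:Mon 1908:Sat 1912:Thu 1916:Tue✓ 1920:Sun 1924:Fri 1928:Wed 1932:Mon 1936:Sat 1940:Thu
Tuesday: 1820, 1848, 1876, 1916 → 4.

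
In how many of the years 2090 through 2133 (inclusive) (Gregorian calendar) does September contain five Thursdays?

12

September has 30 days; it has five Thursdays when Thursday falls among the first (month-length − 28) days — i.e. when September 1 is one of Thursday/Wednesday.
September 1 by year: 2090:Fri 2091:Sat 2092:Mon 2093:Tue 2094:Wed✓ 2095:Thu✓ 2096:Sat 2097:Sun 2098:Mon 2099:Tue 2100:Wed✓ 2101:Thu✓ 2102:Fri 2103:Sat 2104:Mon …(14 more)… 2119:Fri 2120:Sun 2121:Mon 2122:Tue 2123:Wed✓ 2124:Fri 2125:Sat 2126:Sun 2127:Mon 2128:Wed✓ 2129:Thu✓ 2130:Fri 2131:Sat 2132:Mon 2133:Tue
Years with five Thursdays: 2094, 2095, 2100, 2101, 2106, 2107, 2112, 2117, 2118, 2123, 2128, 2129 → 12.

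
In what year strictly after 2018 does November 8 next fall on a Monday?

From one year to the next, a fixed date's weekday advances by 1, or by 2 when a Feb 29 lies between the two dates.
2018: November 8 is Thursday.
2019: Friday (+1)
2020: Sunday (+2)
2021: Monday (+1)
November 8 falls on a Monday in 2021.

2021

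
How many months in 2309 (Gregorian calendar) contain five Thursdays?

4

A month of length L has five Thursdays iff its first Thursday is on day ≤ L−28 (so day 1–3 in a 31-day month, 1–2 in a 30-day month, day 1 in a leap February).
Checking each month of 2309: Jan starts Fri (31d); Feb starts Mon (28d); Mar starts Mon (31d); Apr starts Thu (30d) ✓; May starts Sat (31d); Jun starts Tue (30d); Jul starts Thu (31d) ✓; Aug starts Sun (31d); Sep starts Wed (30d) ✓; Oct starts Fri (31d); Nov starts Mon (30d); Dec starts Wed (31d) ✓.
Five-Thursday months: April, July, September, December → 4.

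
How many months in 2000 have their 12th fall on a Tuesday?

Check the 12th of each month of 2000: Jan 12: Wed, Feb 12: Sat, Mar 12: Sun, Apr 12: Wed, May 12: Fri, Jun 12: Mon, Jul 12: Wed, Aug 12: Sat, Sep 12: Tue, Oct 12: Thu, Nov 12: Sun, Dec 12: Tue.
Tuesday occurs in September, December — 2 months.

2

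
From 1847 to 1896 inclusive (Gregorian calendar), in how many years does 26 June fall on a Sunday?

Track 26 June's weekday year by year (advancing +1, or +2 across a Feb 29):
  1847: Sat  1848: Mon (+2)  1849: Tue (+1)  1850: Wed (+1)  1851: Thu (+1)
  1852: Sat (+2)  1853: Sun (+1) ✓  1854: Mon (+1)  1855: Tue (+1)  1856: Thu (+2)
  1857: Fri (+1)  1858: Sat (+1)  1859: Sun (+1) ✓  1860: Tue (+2)  … (22 more years) …
  1883: Tue (+1)  1884: Thu (+2)  1885: Fri (+1)  1886: Sat (+1)  1887: Sun (+1) ✓
  1888: Tue (+2)  1889: Wed (+1)  1890: Thu (+1)  1891: Fri (+1)  1892: Sun (+2) ✓
  1893: Mon (+1)  1894: Tue (+1)  1895: Wed (+1)  1896: Fri (+2)
Sunday years: 1853, 1859, 1864, 1870, 1881, 1887, 1892 — 7 in total.

7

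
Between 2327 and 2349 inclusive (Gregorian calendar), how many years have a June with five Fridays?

6

June has 30 days; it has five Fridays when Friday falls among the first (month-length − 28) days — i.e. when June 1 is one of Friday/Thursday.
June 1 by year: 2327:Wed 2328:Fri✓ 2329:Sat 2330:Sun 2331:Mon 2332:Wed 2333:Thu✓ 2334:Fri✓ 2335:Sat 2336:Mon 2337:Tue 2338:Wed 2339:Thu✓ 2340:Sat 2341:Sun 2342:Mon 2343:Tue 2344:Thu✓ 2345:Fri✓ 2346:Sat 2347:Sun 2348:Tue 2349:Wed
Years with five Fridays: 2328, 2333, 2334, 2339, 2344, 2345 → 6.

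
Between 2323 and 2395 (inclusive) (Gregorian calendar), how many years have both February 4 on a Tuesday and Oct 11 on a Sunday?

Check each year's weekday for February 4 and Oct 11:
  2323: Sun/Thu  2324: Mon/Sat  2325: Wed/Sun  2326: Thu/Mon  2327: Fri/Tue  2328: Sat/Thu  2329: Mon/Fri  2330: Tue/Sat  2331: Wed/Sun  2332: Thu/Tue  2333: Sat/Wed  2334: Sun/Thu  2335: Mon/Fri  2336: Tue/Sun ✓  …(45 more)…  2382: Thu/Mon  2383: Fri/Tue  2384: Sat/Thu  2385: Mon/Fri  2386: Tue/Sat  2387: Wed/Sun  2388: Thu/Tue  2389: Sat/Wed  2390: Sun/Thu  2391: Mon/Fri  2392: Tue/Sun ✓  2393: Thu/Mon  2394: Fri/Tue  2395: Sat/Wed
Both conditions hold in: 2336, 2364, 2392 — 3.

3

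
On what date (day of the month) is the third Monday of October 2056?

October 1, 2056 is a Sunday, so the first Monday is the 2nd.
The third Monday is 2 + 14 = 16.

16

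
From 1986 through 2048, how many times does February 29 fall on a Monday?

Leap years in 1986–2048: 16 of them.
Feb 29 weekday advances by 5 (mod 7) from one leap year to the next four years later (or differs when a century non-leap intervenes).
Leap-day weekdays: 1988:Mon✓ 1992:Sat 1996:Thu 2000:Tue 2004:Sun 2008:Fri 2012:Wed 2016:Mon✓ 2020:Sat 2024:Thu 2028:Tue 2032:Sun 2036:Fri 2040:Wed 2044:Mon✓ 2048:Sat
Monday: 1988, 2016, 2044 → 3.

3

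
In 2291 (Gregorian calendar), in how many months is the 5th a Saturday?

Check the 5th of each month of 2291: Jan 5: Mon, Feb 5: Thu, Mar 5: Thu, Apr 5: Sun, May 5: Tue, Jun 5: Fri, Jul 5: Sun, Aug 5: Wed, Sep 5: Sat, Oct 5: Mon, Nov 5: Thu, Dec 5: Sat.
Saturday occurs in September, December — 2 months.

2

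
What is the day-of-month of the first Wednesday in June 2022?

1

June 1, 2022 is a Wednesday, so the first Wednesday is the 1st.
The first Wednesday is 1 + 0 = 1.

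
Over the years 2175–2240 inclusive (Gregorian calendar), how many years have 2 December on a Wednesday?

Track 2 December's weekday year by year (advancing +1, or +2 across a Feb 29):
  2175: Sat  2176: Mon (+2)  2177: Tue (+1)  2178: Wed (+1) ✓  2179: Thu (+1)
  2180: Sat (+2)  2181: Sun (+1)  2182: Mon (+1)  2183: Tue (+1)  2184: Thu (+2)
  2185: Fri (+1)  2186: Sat (+1)  2187: Sun (+1)  2188: Tue (+2)  … (38 more years) …
  2227: Sun (+1)  2228: Tue (+2)  2229: Wed (+1) ✓  2230: Thu (+1)  2231: Fri (+1)
  2232: Sun (+2)  2233: Mon (+1)  2234: Tue (+1)  2235: Wed (+1) ✓  2236: Fri (+2)
  2237: Sat (+1)  2238: Sun (+1)  2239: Mon (+1)  2240: Wed (+2) ✓
Wednesday years: 2178, 2189, 2195, 2201, 2207, 2212, 2218, 2229, 2235, 2240 — 10 in total.

10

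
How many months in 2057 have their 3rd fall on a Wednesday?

Check the 3rd of each month of 2057: Jan 3: Wed, Feb 3: Sat, Mar 3: Sat, Apr 3: Tue, May 3: Thu, Jun 3: Sun, Jul 3: Tue, Aug 3: Fri, Sep 3: Mon, Oct 3: Wed, Nov 3: Sat, Dec 3: Mon.
Wednesday occurs in January, October — 2 months.

2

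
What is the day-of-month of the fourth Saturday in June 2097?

22

June 1, 2097 is a Saturday, so the first Saturday is the 1st.
The fourth Saturday is 1 + 21 = 22.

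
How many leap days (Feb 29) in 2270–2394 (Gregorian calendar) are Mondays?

Leap years in 2270–2394: 30 of them.
Feb 29 weekday advances by 5 (mod 7) from one leap year to the next four years later (or differs when a century non-leap intervenes).
Leap-day weekdays: 2272:Thu 2276:Tue 2280:Sun 2284:Fri 2288:Wed 2292:Mon✓ 2296:Sat 2304:Mon✓ 2308:Sat 2312:Thu 2316:Tue 2320:Sun 2324:Fri …(4 more)… 2344:Tue 2348:Sun 2352:Fri 2356:Wed 2360:Mon✓ 2364:Sat 2368:Thu 2372:Tue 2376:Sun 2380:Fri 2384:Wed 2388:Mon✓ 2392:Sat
Monday: 2292, 2304, 2332, 2360, 2388 → 5.

5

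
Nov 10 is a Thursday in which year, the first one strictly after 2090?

2095

From one year to the next, a fixed date's weekday advances by 1, or by 2 when a Feb 29 lies between the two dates.
2090: November 10 is Friday.
2091: Saturday (+1)
2092: Monday (+2)
2093: Tuesday (+1)
2094: Wednesday (+1)
2095: Thursday (+1)
Nov 10 falls on a Thursday in 2095.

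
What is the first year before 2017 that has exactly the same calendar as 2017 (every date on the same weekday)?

2006

Two years share a calendar iff Jan 1 falls on the same weekday and both are leap or both are common. 2017: Jan 1 is Sunday, common year.
2016: Jan 1 Friday, leap
2015: Jan 1 Thursday, common
2014: Jan 1 Wednesday, common
2013: Jan 1 Tuesday, common
2012: Jan 1 Sunday, leap
2011: Jan 1 Saturday, common
2010: Jan 1 Friday, common
2009: Jan 1 Thursday, common
2008: Jan 1 Tuesday, leap
2007: Jan 1 Monday, common
2006: Jan 1 Sunday, common
2006 matches on both conditions.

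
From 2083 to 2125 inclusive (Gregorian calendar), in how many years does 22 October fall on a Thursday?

6

Track 22 October's weekday year by year (advancing +1, or +2 across a Feb 29):
  2083: Fri  2084: Sun (+2)  2085: Mon (+1)  2086: Tue (+1)  2087: Wed (+1)
  2088: Fri (+2)  2089: Sat (+1)  2090: Sun (+1)  2091: Mon (+1)  2092: Wed (+2)
  2093: Thu (+1) ✓  2094: Fri (+1)  2095: Sat (+1)  2096: Mon (+2)  … (15 more years) …
  2112: Sat (+2)  2113: Sun (+1)  2114: Mon (+1)  2115: Tue (+1)  2116: Thu (+2) ✓
  2117: Fri (+1)  2118: Sat (+1)  2119: Sun (+1)  2120: Tue (+2)  2121: Wed (+1)
  2122: Thu (+1) ✓  2123: Fri (+1)  2124: Sun (+2)  2125: Mon (+1)
Thursday years: 2093, 2099, 2105, 2111, 2116, 2122 — 6 in total.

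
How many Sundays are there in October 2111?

October 2111 has 31 days and begins on Thursday.
The first Sunday is October 4.
Sundays fall on 4, 11, 18, 25 — that's 4.

4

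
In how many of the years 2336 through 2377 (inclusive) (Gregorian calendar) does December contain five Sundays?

17

December has 31 days; it has five Sundays when Sunday falls among the first (month-length − 28) days — i.e. when December 1 is one of Sunday/Saturday/Friday.
December 1 by year: 2336:Tue 2337:Wed 2338:Thu 2339:Fri✓ 2340:Sun✓ 2341:Mon 2342:Tue 2343:Wed 2344:Fri✓ 2345:Sat✓ 2346:Sun✓ 2347:Mon 2348:Wed 2349:Thu 2350:Fri✓ …(12 more)… 2363:Sun✓ 2364:Tue 2365:Wed 2366:Thu 2367:Fri✓ 2368:Sun✓ 2369:Mon 2370:Tue 2371:Wed 2372:Fri✓ 2373:Sat✓ 2374:Sun✓ 2375:Mon 2376:Wed 2377:Thu
Years with five Sundays: 2339, 2340, 2344, 2345, 2346, 2350, 2351, 2356, 2357, 2361, 2362, 2363, 2367, 2368, 2372, 2373, 2374 → 17.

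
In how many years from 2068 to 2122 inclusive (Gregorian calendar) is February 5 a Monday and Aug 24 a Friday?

Check each year's weekday for February 5 and Aug 24:
  2068: Sun/Fri  2069: Tue/Sat  2070: Wed/Sun  2071: Thu/Mon  2072: Fri/Wed  2073: Sun/Thu  2074: Mon/Fri ✓  2075: Tue/Sat  2076: Wed/Mon  2077: Fri/Tue  2078: Sat/Wed  2079: Sun/Thu  2080: Mon/Sat  2081: Wed/Sun  …(27 more)…  2109: Tue/Sat  2110: Wed/Sun  2111: Thu/Mon  2112: Fri/Wed  2113: Sun/Thu  2114: Mon/Fri ✓  2115: Tue/Sat  2116: Wed/Mon  2117: Fri/Tue  2118: Sat/Wed  2119: Sun/Thu  2120: Mon/Sat  2121: Wed/Sun  2122: Thu/Mon
Both conditions hold in: 2074, 2085, 2091, 2103, 2114 — 5.

5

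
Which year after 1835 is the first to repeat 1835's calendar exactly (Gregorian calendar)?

Two years share a calendar iff Jan 1 falls on the same weekday and both are leap or both are common. 1835: Jan 1 is Thursday, common year.
1836: Jan 1 Friday, leap
1837: Jan 1 Sunday, common
1838: Jan 1 Monday, common
1839: Jan 1 Tuesday, common
1840: Jan 1 Wednesday, leap
1841: Jan 1 Friday, common
1842: Jan 1 Saturday, common
1843: Jan 1 Sunday, common
1844: Jan 1 Monday, leap
1845: Jan 1 Wednesday, common
1846: Jan 1 Thursday, common
1846 matches on both conditions.

1846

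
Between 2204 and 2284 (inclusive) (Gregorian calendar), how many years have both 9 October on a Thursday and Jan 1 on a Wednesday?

Check each year's weekday for 9 October and Jan 1:
  2204: Tue/Sun  2205: Wed/Tue  2206: Thu/Wed ✓  2207: Fri/Thu  2208: Sun/Fri  2209: Mon/Sun  2210: Tue/Mon  2211: Wed/Tue  2212: Fri/Wed  2213: Sat/Fri  2214: Sun/Sat  2215: Mon/Sun  2216: Wed/Mon  2217: Thu/Wed ✓  …(53 more)…  2271: Mon/Sun  2272: Wed/Mon  2273: Thu/Wed ✓  2274: Fri/Thu  2275: Sat/Fri  2276: Mon/Sat  2277: Tue/Mon  2278: Wed/Tue  2279: Thu/Wed ✓  2280: Sat/Thu  2281: Sun/Sat  2282: Mon/Sun  2283: Tue/Mon  2284: Thu/Tue
Both conditions hold in: 2206, 2217, 2223, 2234, 2245, 2251, 2262, 2273, 2279 — 9.

9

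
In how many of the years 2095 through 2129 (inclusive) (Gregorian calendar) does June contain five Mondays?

June has 30 days; it has five Mondays when Monday falls among the first (month-length − 28) days — i.e. when June 1 is one of Monday/Sunday.
June 1 by year: 2095:Wed 2096:Fri 2097:Sat 2098:Sun✓ 2099:Mon✓ 2100:Tue 2101:Wed 2102:Thu 2103:Fri 2104:Sun✓ 2105:Mon✓ 2106:Tue 2107:Wed 2108:Fri 2109:Sat …(5 more)… 2115:Sat 2116:Mon✓ 2117:Tue 2118:Wed 2119:Thu 2120:Sat 2121:Sun✓ 2122:Mon✓ 2123:Tue 2124:Thu 2125:Fri 2126:Sat 2127:Sun✓ 2128:Tue 2129:Wed
Years with five Mondays: 2098, 2099, 2104, 2105, 2110, 2111, 2116, 2121, 2122, 2127 → 10.

10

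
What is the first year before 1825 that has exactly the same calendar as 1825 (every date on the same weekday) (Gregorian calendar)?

Two years share a calendar iff Jan 1 falls on the same weekday and both are leap or both are common. 1825: Jan 1 is Saturday, common year.
1824: Jan 1 Thursday, leap
1823: Jan 1 Wednesday, common
1822: Jan 1 Tuesday, common
1821: Jan 1 Monday, common
1820: Jan 1 Saturday, leap
1819: Jan 1 Friday, common
1818: Jan 1 Thursday, common
1817: Jan 1 Wednesday, common
1816: Jan 1 Monday, leap
1815: Jan 1 Sunday, common
1814: Jan 1 Saturday, common
1814 matches on both conditions.

1814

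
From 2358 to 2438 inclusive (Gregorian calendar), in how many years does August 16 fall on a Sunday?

Track August 16's weekday year by year (advancing +1, or +2 across a Feb 29):
  2358: Sat  2359: Sun (+1) ✓  2360: Tue (+2)  2361: Wed (+1)  2362: Thu (+1)
  2363: Fri (+1)  2364: Sun (+2) ✓  2365: Mon (+1)  2366: Tue (+1)  2367: Wed (+1)
  2368: Fri (+2)  2369: Sat (+1)  2370: Sun (+1) ✓  2371: Mon (+1)  … (53 more years) …
  2425: Sat (+1)  2426: Sun (+1) ✓  2427: Mon (+1)  2428: Wed (+2)  2429: Thu (+1)
  2430: Fri (+1)  2431: Sat (+1)  2432: Mon (+2)  2433: Tue (+1)  2434: Wed (+1)
  2435: Thu (+1)  2436: Sat (+2)  2437: Sun (+1) ✓  2438: Mon (+1)
Sunday years: 2359, 2364, 2370, 2381, 2387, 2392, 2398, 2409, 2415, 2420, 2426, 2437 — 12 in total.

12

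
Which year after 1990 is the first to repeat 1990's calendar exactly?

2001

Two years share a calendar iff Jan 1 falls on the same weekday and both are leap or both are common. 1990: Jan 1 is Monday, common year.
1991: Jan 1 Tuesday, common
1992: Jan 1 Wednesday, leap
1993: Jan 1 Friday, common
1994: Jan 1 Saturday, common
1995: Jan 1 Sunday, common
1996: Jan 1 Monday, leap
1997: Jan 1 Wednesday, common
1998: Jan 1 Thursday, common
1999: Jan 1 Friday, common
2000: Jan 1 Saturday, leap
2001: Jan 1 Monday, common
2001 matches on both conditions.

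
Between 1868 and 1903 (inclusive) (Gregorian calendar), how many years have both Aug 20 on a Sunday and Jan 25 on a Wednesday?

4

Check each year's weekday for Aug 20 and Jan 25:
  1868: Thu/Sat  1869: Fri/Mon  1870: Sat/Tue  1871: Sun/Wed ✓  1872: Tue/Thu  1873: Wed/Sat  1874: Thu/Sun  1875: Fri/Mon  1876: Sun/Tue  1877: Mon/Thu  1878: Tue/Fri  1879: Wed/Sat  1880: Fri/Sun  1881: Sat/Tue  …(8 more)…  1890: Wed/Sat  1891: Thu/Sun  1892: Sat/Mon  1893: Sun/Wed ✓  1894: Mon/Thu  1895: Tue/Fri  1896: Thu/Sat  1897: Fri/Mon  1898: Sat/Tue  1899: Sun/Wed ✓  1900: Mon/Thu  1901: Tue/Fri  1902: Wed/Sat  1903: Thu/Sun
Both conditions hold in: 1871, 1882, 1893, 1899 — 4.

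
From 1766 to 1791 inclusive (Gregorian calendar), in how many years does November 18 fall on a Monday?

Track November 18's weekday year by year (advancing +1, or +2 across a Feb 29):
  1766: Tue  1767: Wed (+1)  1768: Fri (+2)  1769: Sat (+1)  1770: Sun (+1)
  1771: Mon (+1) ✓  1772: Wed (+2)  1773: Thu (+1)  1774: Fri (+1)  1775: Sat (+1)
  1776: Mon (+2) ✓  1777: Tue (+1)  1778: Wed (+1)  1779: Thu (+1)  1780: Sat (+2)
  1781: Sun (+1)  1782: Mon (+1) ✓  1783: Tue (+1)  1784: Thu (+2)  1785: Fri (+1)
  1786: Sat (+1)  1787: Sun (+1)  1788: Tue (+2)  1789: Wed (+1)  1790: Thu (+1)
  1791: Fri (+1)
Monday years: 1771, 1776, 1782 — 3 in total.

3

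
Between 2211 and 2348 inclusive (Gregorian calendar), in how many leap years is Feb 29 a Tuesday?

5

Leap years in 2211–2348: 34 of them.
Feb 29 weekday advances by 5 (mod 7) from one leap year to the next four years later (or differs when a century non-leap intervenes).
Leap-day weekdays: 2212:Sat 2216:Thu 2220:Tue✓ 2224:Sun 2228:Fri 2232:Wed 2236:Mon 2240:Sat 2244:Thu 2248:Tue✓ 2252:Sun 2256:Fri 2260:Wed …(8 more)… 2296:Sat 2304:Mon 2308:Sat 2312:Thu 2316:Tue✓ 2320:Sun 2324:Fri 2328:Wed 2332:Mon 2336:Sat 2340:Thu 2344:Tue✓ 2348:Sun
Tuesday: 2220, 2248, 2276, 2316, 2344 → 5.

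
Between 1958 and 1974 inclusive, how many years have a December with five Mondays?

7

December has 31 days; it has five Mondays when Monday falls among the first (month-length − 28) days — i.e. when December 1 is one of Monday/Sunday/Saturday.
December 1 by year: 1958:Mon✓ 1959:Tue 1960:Thu 1961:Fri 1962:Sat✓ 1963:Sun✓ 1964:Tue 1965:Wed 1966:Thu 1967:Fri 1968:Sun✓ 1969:Mon✓ 1970:Tue 1971:Wed 1972:Fri 1973:Sat✓ 1974:Sun✓
Years with five Mondays: 1958, 1962, 1963, 1968, 1969, 1973, 1974 → 7.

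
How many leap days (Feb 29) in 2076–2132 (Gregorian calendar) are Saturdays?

2

Leap years in 2076–2132: 14 of them.
Feb 29 weekday advances by 5 (mod 7) from one leap year to the next four years later (or differs when a century non-leap intervenes).
Leap-day weekdays: 2076:Sat✓ 2080:Thu 2084:Tue 2088:Sun 2092:Fri 2096:Wed 2104:Fri 2108:Wed 2112:Mon 2116:Sat✓ 2120:Thu 2124:Tue 2128:Sun 2132:Fri
Saturday: 2076, 2116 → 2.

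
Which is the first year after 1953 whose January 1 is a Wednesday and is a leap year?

1964

Jan 1 advances by 2 weekdays after a leap year and by 1 after a common year.
1953: Jan 1 is Thursday.
1954: Friday
1955: Saturday
1956: Sunday (leap)
1957: Tuesday
1958: Wednesday
1959: Thursday
1960: Friday (leap)
1961: Sunday
1962: Monday
1963: Tuesday
1964: Wednesday (leap)
1964 begins on a Wednesday and is a leap year.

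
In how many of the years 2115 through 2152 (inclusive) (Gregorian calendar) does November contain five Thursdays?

November has 30 days; it has five Thursdays when Thursday falls among the first (month-length − 28) days — i.e. when November 1 is one of Thursday/Wednesday.
November 1 by year: 2115:Fri 2116:Sun 2117:Mon 2118:Tue 2119:Wed✓ 2120:Fri 2121:Sat 2122:Sun 2123:Mon 2124:Wed✓ 2125:Thu✓ 2126:Fri 2127:Sat 2128:Mon 2129:Tue …(8 more)… 2138:Sat 2139:Sun 2140:Tue 2141:Wed✓ 2142:Thu✓ 2143:Fri 2144:Sun 2145:Mon 2146:Tue 2147:Wed✓ 2148:Fri 2149:Sat 2150:Sun 2151:Mon 2152:Wed✓
Years with five Thursdays: 2119, 2124, 2125, 2130, 2131, 2136, 2141, 2142, 2147, 2152 → 10.

10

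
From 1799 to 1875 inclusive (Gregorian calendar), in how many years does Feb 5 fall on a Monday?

Track Feb 5's weekday year by year (advancing +1, or +2 across a Feb 29):
  1799: Tue  1800: Wed (+1)  1801: Thu (+1)  1802: Fri (+1)  1803: Sat (+1)
  1804: Sun (+1)  1805: Tue (+2)  1806: Wed (+1)  1807: Thu (+1)  1808: Fri (+1)
  1809: Sun (+2)  1810: Mon (+1) ✓  1811: Tue (+1)  1812: Wed (+1)  … (49 more years) …
  1862: Wed (+1)  1863: Thu (+1)  1864: Fri (+1)  1865: Sun (+2)  1866: Mon (+1) ✓
  1867: Tue (+1)  1868: Wed (+1)  1869: Fri (+2)  1870: Sat (+1)  1871: Sun (+1)
  1872: Mon (+1) ✓  1873: Wed (+2)  1874: Thu (+1)  1875: Fri (+1)
Monday years: 1810, 1816, 1821, 1827, 1838, 1844, 1849, 1855, 1866, 1872 — 10 in total.

10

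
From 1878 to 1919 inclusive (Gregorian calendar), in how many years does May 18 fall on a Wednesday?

Track May 18's weekday year by year (advancing +1, or +2 across a Feb 29):
  1878: Sat  1879: Sun (+1)  1880: Tue (+2)  1881: Wed (+1) ✓  1882: Thu (+1)
  1883: Fri (+1)  1884: Sun (+2)  1885: Mon (+1)  1886: Tue (+1)  1887: Wed (+1) ✓
  1888: Fri (+2)  1889: Sat (+1)  1890: Sun (+1)  1891: Mon (+1)  … (14 more years) …
  1906: Fri (+1)  1907: Sat (+1)  1908: Mon (+2)  1909: Tue (+1)  1910: Wed (+1) ✓
  1911: Thu (+1)  1912: Sat (+2)  1913: Sun (+1)  1914: Mon (+1)  1915: Tue (+1)
  1916: Thu (+2)  1917: Fri (+1)  1918: Sat (+1)  1919: Sun (+1)
Wednesday years: 1881, 1887, 1892, 1898, 1904, 1910 — 6 in total.

6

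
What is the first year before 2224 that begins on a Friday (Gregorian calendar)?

Jan 1 advances by 2 weekdays after a leap year and by 1 after a common year.
2224: Jan 1 is Thursday (leap).
2223: Wednesday
2222: Tuesday
2221: Monday
2220: Saturday (leap)
2219: Friday
2219 begins on a Friday

2219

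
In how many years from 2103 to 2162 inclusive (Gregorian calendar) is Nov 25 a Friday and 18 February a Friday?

6

Check each year's weekday for Nov 25 and 18 February:
  2103: Sun/Sun  2104: Tue/Mon  2105: Wed/Wed  2106: Thu/Thu  2107: Fri/Fri ✓  2108: Sun/Sat  2109: Mon/Mon  2110: Tue/Tue  2111: Wed/Wed  2112: Fri/Thu  2113: Sat/Sat  2114: Sun/Sun  2115: Mon/Mon  2116: Wed/Tue  …(32 more)…  2149: Tue/Tue  2150: Wed/Wed  2151: Thu/Thu  2152: Sat/Fri  2153: Sun/Sun  2154: Mon/Mon  2155: Tue/Tue  2156: Thu/Wed  2157: Fri/Fri ✓  2158: Sat/Sat  2159: Sun/Sun  2160: Tue/Mon  2161: Wed/Wed  2162: Thu/Thu
Both conditions hold in: 2107, 2118, 2129, 2135, 2146, 2157 — 6.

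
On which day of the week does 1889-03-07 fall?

Thursday

January 1, 1889 is a Tuesday.
March 7 is day 66 of the year, i.e. 65 days after Jan 1.
65 mod 7 = 2, so advance 2 weekdays from Tuesday: Thursday.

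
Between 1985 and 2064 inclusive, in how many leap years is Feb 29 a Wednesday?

2

Leap years in 1985–2064: 20 of them.
Feb 29 weekday advances by 5 (mod 7) from one leap year to the next four years later (or differs when a century non-leap intervenes).
Leap-day weekdays: 1988:Mon 1992:Sat 1996:Thu 2000:Tue 2004:Sun 2008:Fri 2012:Wed✓ 2016:Mon 2020:Sat 2024:Thu 2028:Tue 2032:Sun 2036:Fri 2040:Wed✓ 2044:Mon 2048:Sat 2052:Thu 2056:Tue 2060:Sun 2064:Fri
Wednesday: 2012, 2040 → 2.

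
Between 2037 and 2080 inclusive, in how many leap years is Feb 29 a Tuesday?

1

Leap years in 2037–2080: 11 of them.
Feb 29 weekday advances by 5 (mod 7) from one leap year to the next four years later (or differs when a century non-leap intervenes).
Leap-day weekdays: 2040:Wed 2044:Mon 2048:Sat 2052:Thu 2056:Tue✓ 2060:Sun 2064:Fri 2068:Wed 2072:Mon 2076:Sat 2080:Thu
Tuesday: 2056 → 1.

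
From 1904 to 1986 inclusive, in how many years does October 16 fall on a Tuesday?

Track October 16's weekday year by year (advancing +1, or +2 across a Feb 29):
  1904: Sun  1905: Mon (+1)  1906: Tue (+1) ✓  1907: Wed (+1)  1908: Fri (+2)
  1909: Sat (+1)  1910: Sun (+1)  1911: Mon (+1)  1912: Wed (+2)  1913: Thu (+1)
  1914: Fri (+1)  1915: Sat (+1)  1916: Mon (+2)  1917: Tue (+1) ✓  … (55 more years) …
  1973: Tue (+1) ✓  1974: Wed (+1)  1975: Thu (+1)  1976: Sat (+2)  1977: Sun (+1)
  1978: Mon (+1)  1979: Tue (+1) ✓  1980: Thu (+2)  1981: Fri (+1)  1982: Sat (+1)
  1983: Sun (+1)  1984: Tue (+2) ✓  1985: Wed (+1)  1986: Thu (+1)
Tuesday years: 1906, 1917, 1923, 1928, 1934, 1945, 1951, 1956, 1962, 1973, 1979, 1984 — 12 in total.

12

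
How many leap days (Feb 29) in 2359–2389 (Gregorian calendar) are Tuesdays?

Leap years in 2359–2389: 8 of them.
Feb 29 weekday advances by 5 (mod 7) from one leap year to the next four years later (or differs when a century non-leap intervenes).
Leap-day weekdays: 2360:Mon 2364:Sat 2368:Thu 2372:Tue✓ 2376:Sun 2380:Fri 2384:Wed 2388:Mon
Tuesday: 2372 → 1.

1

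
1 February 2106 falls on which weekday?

Monday

January 1, 2106 is a Friday.
February 1 is day 32 of the year, i.e. 31 days after Jan 1.
31 mod 7 = 3, so advance 3 weekdays from Friday: Monday.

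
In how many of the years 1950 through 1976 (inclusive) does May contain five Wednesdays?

May has 31 days; it has five Wednesdays when Wednesday falls among the first (month-length − 28) days — i.e. when May 1 is one of Wednesday/Tuesday/Monday.
May 1 by year: 1950:Mon✓ 1951:Tue✓ 1952:Thu 1953:Fri 1954:Sat 1955:Sun 1956:Tue✓ 1957:Wed✓ 1958:Thu 1959:Fri 1960:Sun 1961:Mon✓ 1962:Tue✓ 1963:Wed✓ 1964:Fri 1965:Sat 1966:Sun 1967:Mon✓ 1968:Wed✓ 1969:Thu 1970:Fri 1971:Sat 1972:Mon✓ 1973:Tue✓ 1974:Wed✓ 1975:Thu 1976:Sat
Years with five Wednesdays: 1950, 1951, 1956, 1957, 1961, 1962, 1963, 1967, 1968, 1972, 1973, 1974 → 12.

12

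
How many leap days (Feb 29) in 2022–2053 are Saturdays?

Leap years in 2022–2053: 8 of them.
Feb 29 weekday advances by 5 (mod 7) from one leap year to the next four years later (or differs when a century non-leap intervenes).
Leap-day weekdays: 2024:Thu 2028:Tue 2032:Sun 2036:Fri 2040:Wed 2044:Mon 2048:Sat✓ 2052:Thu
Saturday: 2048 → 1.

1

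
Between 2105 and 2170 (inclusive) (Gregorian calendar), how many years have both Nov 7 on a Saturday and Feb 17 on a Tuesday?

8

Check each year's weekday for Nov 7 and Feb 17:
  2105: Sat/Tue ✓  2106: Sun/Wed  2107: Mon/Thu  2108: Wed/Fri  2109: Thu/Sun  2110: Fri/Mon  2111: Sat/Tue ✓  2112: Mon/Wed  2113: Tue/Fri  2114: Wed/Sat  2115: Thu/Sun  2116: Sat/Mon  2117: Sun/Wed  2118: Mon/Thu  …(38 more)…  2157: Mon/Thu  2158: Tue/Fri  2159: Wed/Sat  2160: Fri/Sun  2161: Sat/Tue ✓  2162: Sun/Wed  2163: Mon/Thu  2164: Wed/Fri  2165: Thu/Sun  2166: Fri/Mon  2167: Sat/Tue ✓  2168: Mon/Wed  2169: Tue/Fri  2170: Wed/Sat
Both conditions hold in: 2105, 2111, 2122, 2133, 2139, 2150, 2161, 2167 — 8.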